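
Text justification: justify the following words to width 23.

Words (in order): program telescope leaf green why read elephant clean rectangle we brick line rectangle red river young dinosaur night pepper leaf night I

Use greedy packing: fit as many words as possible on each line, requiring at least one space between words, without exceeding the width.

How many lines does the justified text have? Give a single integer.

Line 1: ['program', 'telescope', 'leaf'] (min_width=22, slack=1)
Line 2: ['green', 'why', 'read', 'elephant'] (min_width=23, slack=0)
Line 3: ['clean', 'rectangle', 'we'] (min_width=18, slack=5)
Line 4: ['brick', 'line', 'rectangle'] (min_width=20, slack=3)
Line 5: ['red', 'river', 'young'] (min_width=15, slack=8)
Line 6: ['dinosaur', 'night', 'pepper'] (min_width=21, slack=2)
Line 7: ['leaf', 'night', 'I'] (min_width=12, slack=11)
Total lines: 7

Answer: 7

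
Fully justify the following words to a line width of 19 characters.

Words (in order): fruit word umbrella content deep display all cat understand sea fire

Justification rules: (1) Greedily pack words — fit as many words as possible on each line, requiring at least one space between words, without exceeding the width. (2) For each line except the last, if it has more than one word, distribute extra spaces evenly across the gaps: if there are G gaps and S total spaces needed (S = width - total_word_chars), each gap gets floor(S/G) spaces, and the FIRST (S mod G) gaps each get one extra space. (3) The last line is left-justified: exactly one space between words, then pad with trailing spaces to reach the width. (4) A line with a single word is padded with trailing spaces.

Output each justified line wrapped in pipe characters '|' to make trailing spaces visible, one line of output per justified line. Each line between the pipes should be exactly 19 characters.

Answer: |fruit word umbrella|
|content        deep|
|display   all   cat|
|understand sea fire|

Derivation:
Line 1: ['fruit', 'word', 'umbrella'] (min_width=19, slack=0)
Line 2: ['content', 'deep'] (min_width=12, slack=7)
Line 3: ['display', 'all', 'cat'] (min_width=15, slack=4)
Line 4: ['understand', 'sea', 'fire'] (min_width=19, slack=0)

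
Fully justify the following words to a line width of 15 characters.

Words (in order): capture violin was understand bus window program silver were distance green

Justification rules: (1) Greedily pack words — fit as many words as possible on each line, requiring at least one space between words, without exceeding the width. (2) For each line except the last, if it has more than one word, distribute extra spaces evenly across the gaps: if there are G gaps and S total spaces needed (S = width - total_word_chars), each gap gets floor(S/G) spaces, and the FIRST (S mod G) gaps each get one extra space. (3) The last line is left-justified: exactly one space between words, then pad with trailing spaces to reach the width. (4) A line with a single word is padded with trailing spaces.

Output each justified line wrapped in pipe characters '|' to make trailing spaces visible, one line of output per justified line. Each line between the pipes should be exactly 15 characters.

Answer: |capture  violin|
|was  understand|
|bus      window|
|program  silver|
|were   distance|
|green          |

Derivation:
Line 1: ['capture', 'violin'] (min_width=14, slack=1)
Line 2: ['was', 'understand'] (min_width=14, slack=1)
Line 3: ['bus', 'window'] (min_width=10, slack=5)
Line 4: ['program', 'silver'] (min_width=14, slack=1)
Line 5: ['were', 'distance'] (min_width=13, slack=2)
Line 6: ['green'] (min_width=5, slack=10)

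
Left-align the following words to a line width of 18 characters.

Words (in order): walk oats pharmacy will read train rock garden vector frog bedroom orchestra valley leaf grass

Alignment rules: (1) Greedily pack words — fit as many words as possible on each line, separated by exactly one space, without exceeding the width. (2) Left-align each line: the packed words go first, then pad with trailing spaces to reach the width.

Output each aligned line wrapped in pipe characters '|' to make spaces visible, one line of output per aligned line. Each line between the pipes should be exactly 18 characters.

Answer: |walk oats pharmacy|
|will read train   |
|rock garden vector|
|frog bedroom      |
|orchestra valley  |
|leaf grass        |

Derivation:
Line 1: ['walk', 'oats', 'pharmacy'] (min_width=18, slack=0)
Line 2: ['will', 'read', 'train'] (min_width=15, slack=3)
Line 3: ['rock', 'garden', 'vector'] (min_width=18, slack=0)
Line 4: ['frog', 'bedroom'] (min_width=12, slack=6)
Line 5: ['orchestra', 'valley'] (min_width=16, slack=2)
Line 6: ['leaf', 'grass'] (min_width=10, slack=8)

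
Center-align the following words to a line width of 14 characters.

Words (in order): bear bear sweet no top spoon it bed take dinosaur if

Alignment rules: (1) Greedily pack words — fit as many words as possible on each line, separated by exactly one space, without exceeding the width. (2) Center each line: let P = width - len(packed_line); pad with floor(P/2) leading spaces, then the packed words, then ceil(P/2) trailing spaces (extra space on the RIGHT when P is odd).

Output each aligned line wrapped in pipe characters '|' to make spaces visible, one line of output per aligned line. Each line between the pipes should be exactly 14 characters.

Line 1: ['bear', 'bear'] (min_width=9, slack=5)
Line 2: ['sweet', 'no', 'top'] (min_width=12, slack=2)
Line 3: ['spoon', 'it', 'bed'] (min_width=12, slack=2)
Line 4: ['take', 'dinosaur'] (min_width=13, slack=1)
Line 5: ['if'] (min_width=2, slack=12)

Answer: |  bear bear   |
| sweet no top |
| spoon it bed |
|take dinosaur |
|      if      |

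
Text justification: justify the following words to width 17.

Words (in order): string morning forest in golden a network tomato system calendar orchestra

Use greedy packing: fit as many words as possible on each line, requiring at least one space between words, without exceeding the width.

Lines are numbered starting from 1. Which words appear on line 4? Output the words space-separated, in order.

Answer: system calendar

Derivation:
Line 1: ['string', 'morning'] (min_width=14, slack=3)
Line 2: ['forest', 'in', 'golden'] (min_width=16, slack=1)
Line 3: ['a', 'network', 'tomato'] (min_width=16, slack=1)
Line 4: ['system', 'calendar'] (min_width=15, slack=2)
Line 5: ['orchestra'] (min_width=9, slack=8)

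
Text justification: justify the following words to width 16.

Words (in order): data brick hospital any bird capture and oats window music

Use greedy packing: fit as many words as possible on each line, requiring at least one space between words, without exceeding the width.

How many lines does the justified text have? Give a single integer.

Line 1: ['data', 'brick'] (min_width=10, slack=6)
Line 2: ['hospital', 'any'] (min_width=12, slack=4)
Line 3: ['bird', 'capture', 'and'] (min_width=16, slack=0)
Line 4: ['oats', 'window'] (min_width=11, slack=5)
Line 5: ['music'] (min_width=5, slack=11)
Total lines: 5

Answer: 5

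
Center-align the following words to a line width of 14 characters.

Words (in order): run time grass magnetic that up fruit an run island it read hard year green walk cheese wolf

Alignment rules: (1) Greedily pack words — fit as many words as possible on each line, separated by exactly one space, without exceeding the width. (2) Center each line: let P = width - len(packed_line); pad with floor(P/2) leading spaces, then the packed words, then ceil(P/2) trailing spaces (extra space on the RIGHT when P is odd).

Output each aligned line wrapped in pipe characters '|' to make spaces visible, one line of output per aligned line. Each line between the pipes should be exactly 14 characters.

Line 1: ['run', 'time', 'grass'] (min_width=14, slack=0)
Line 2: ['magnetic', 'that'] (min_width=13, slack=1)
Line 3: ['up', 'fruit', 'an'] (min_width=11, slack=3)
Line 4: ['run', 'island', 'it'] (min_width=13, slack=1)
Line 5: ['read', 'hard', 'year'] (min_width=14, slack=0)
Line 6: ['green', 'walk'] (min_width=10, slack=4)
Line 7: ['cheese', 'wolf'] (min_width=11, slack=3)

Answer: |run time grass|
|magnetic that |
| up fruit an  |
|run island it |
|read hard year|
|  green walk  |
| cheese wolf  |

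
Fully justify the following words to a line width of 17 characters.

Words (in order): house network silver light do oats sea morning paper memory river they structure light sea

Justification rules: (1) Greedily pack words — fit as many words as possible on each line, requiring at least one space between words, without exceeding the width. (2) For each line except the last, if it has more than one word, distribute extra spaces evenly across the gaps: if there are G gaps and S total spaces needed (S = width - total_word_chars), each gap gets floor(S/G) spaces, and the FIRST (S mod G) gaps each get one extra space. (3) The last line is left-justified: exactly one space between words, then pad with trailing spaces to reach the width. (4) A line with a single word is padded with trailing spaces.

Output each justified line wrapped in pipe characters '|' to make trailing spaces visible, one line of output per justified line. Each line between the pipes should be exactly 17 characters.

Answer: |house     network|
|silver  light  do|
|oats  sea morning|
|paper      memory|
|river        they|
|structure   light|
|sea              |

Derivation:
Line 1: ['house', 'network'] (min_width=13, slack=4)
Line 2: ['silver', 'light', 'do'] (min_width=15, slack=2)
Line 3: ['oats', 'sea', 'morning'] (min_width=16, slack=1)
Line 4: ['paper', 'memory'] (min_width=12, slack=5)
Line 5: ['river', 'they'] (min_width=10, slack=7)
Line 6: ['structure', 'light'] (min_width=15, slack=2)
Line 7: ['sea'] (min_width=3, slack=14)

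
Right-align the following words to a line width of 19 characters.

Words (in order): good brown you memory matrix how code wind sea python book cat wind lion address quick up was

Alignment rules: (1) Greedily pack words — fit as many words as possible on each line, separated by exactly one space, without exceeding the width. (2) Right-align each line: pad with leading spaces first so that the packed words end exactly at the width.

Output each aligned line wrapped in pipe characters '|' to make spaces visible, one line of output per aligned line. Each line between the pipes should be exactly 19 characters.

Answer: |     good brown you|
|  memory matrix how|
|      code wind sea|
|    python book cat|
|  wind lion address|
|       quick up was|

Derivation:
Line 1: ['good', 'brown', 'you'] (min_width=14, slack=5)
Line 2: ['memory', 'matrix', 'how'] (min_width=17, slack=2)
Line 3: ['code', 'wind', 'sea'] (min_width=13, slack=6)
Line 4: ['python', 'book', 'cat'] (min_width=15, slack=4)
Line 5: ['wind', 'lion', 'address'] (min_width=17, slack=2)
Line 6: ['quick', 'up', 'was'] (min_width=12, slack=7)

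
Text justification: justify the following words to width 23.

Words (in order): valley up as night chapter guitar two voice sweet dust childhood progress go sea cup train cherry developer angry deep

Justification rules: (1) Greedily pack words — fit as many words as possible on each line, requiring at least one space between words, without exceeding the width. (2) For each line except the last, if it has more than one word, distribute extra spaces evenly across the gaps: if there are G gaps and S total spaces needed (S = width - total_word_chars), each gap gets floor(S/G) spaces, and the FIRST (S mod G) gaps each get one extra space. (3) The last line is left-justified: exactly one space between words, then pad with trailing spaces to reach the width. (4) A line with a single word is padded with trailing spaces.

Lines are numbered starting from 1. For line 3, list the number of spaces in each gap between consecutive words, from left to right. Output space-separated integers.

Answer: 5 4

Derivation:
Line 1: ['valley', 'up', 'as', 'night'] (min_width=18, slack=5)
Line 2: ['chapter', 'guitar', 'two'] (min_width=18, slack=5)
Line 3: ['voice', 'sweet', 'dust'] (min_width=16, slack=7)
Line 4: ['childhood', 'progress', 'go'] (min_width=21, slack=2)
Line 5: ['sea', 'cup', 'train', 'cherry'] (min_width=20, slack=3)
Line 6: ['developer', 'angry', 'deep'] (min_width=20, slack=3)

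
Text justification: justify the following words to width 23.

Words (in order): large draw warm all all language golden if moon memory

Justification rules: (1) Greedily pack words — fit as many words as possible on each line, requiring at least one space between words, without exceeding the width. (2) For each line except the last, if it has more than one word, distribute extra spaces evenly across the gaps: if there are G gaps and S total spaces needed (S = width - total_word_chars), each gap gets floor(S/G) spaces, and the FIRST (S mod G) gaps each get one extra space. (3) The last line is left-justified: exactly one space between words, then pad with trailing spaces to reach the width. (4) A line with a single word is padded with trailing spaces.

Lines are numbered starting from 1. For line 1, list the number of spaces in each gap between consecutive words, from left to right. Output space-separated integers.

Answer: 1 1 1 1

Derivation:
Line 1: ['large', 'draw', 'warm', 'all', 'all'] (min_width=23, slack=0)
Line 2: ['language', 'golden', 'if', 'moon'] (min_width=23, slack=0)
Line 3: ['memory'] (min_width=6, slack=17)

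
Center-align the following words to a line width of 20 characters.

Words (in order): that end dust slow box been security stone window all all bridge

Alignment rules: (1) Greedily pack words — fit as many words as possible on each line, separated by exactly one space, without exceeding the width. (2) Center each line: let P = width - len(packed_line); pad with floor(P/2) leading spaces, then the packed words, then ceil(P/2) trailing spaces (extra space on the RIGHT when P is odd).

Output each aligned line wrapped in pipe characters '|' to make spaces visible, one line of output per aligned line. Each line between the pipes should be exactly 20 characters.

Answer: | that end dust slow |
| box been security  |
|stone window all all|
|       bridge       |

Derivation:
Line 1: ['that', 'end', 'dust', 'slow'] (min_width=18, slack=2)
Line 2: ['box', 'been', 'security'] (min_width=17, slack=3)
Line 3: ['stone', 'window', 'all', 'all'] (min_width=20, slack=0)
Line 4: ['bridge'] (min_width=6, slack=14)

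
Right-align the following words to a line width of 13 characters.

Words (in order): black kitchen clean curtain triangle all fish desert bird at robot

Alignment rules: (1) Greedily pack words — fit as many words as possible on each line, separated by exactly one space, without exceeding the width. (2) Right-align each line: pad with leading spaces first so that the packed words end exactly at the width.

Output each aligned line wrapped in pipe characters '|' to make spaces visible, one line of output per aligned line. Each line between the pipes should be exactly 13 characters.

Answer: |black kitchen|
|clean curtain|
| triangle all|
|  fish desert|
|bird at robot|

Derivation:
Line 1: ['black', 'kitchen'] (min_width=13, slack=0)
Line 2: ['clean', 'curtain'] (min_width=13, slack=0)
Line 3: ['triangle', 'all'] (min_width=12, slack=1)
Line 4: ['fish', 'desert'] (min_width=11, slack=2)
Line 5: ['bird', 'at', 'robot'] (min_width=13, slack=0)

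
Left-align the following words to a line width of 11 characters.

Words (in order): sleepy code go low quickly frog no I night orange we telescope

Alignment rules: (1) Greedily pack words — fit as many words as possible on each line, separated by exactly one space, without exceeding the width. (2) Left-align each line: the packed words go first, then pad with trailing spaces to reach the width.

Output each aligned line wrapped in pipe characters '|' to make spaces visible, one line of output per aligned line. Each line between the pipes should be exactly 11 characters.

Answer: |sleepy code|
|go low     |
|quickly    |
|frog no I  |
|night      |
|orange we  |
|telescope  |

Derivation:
Line 1: ['sleepy', 'code'] (min_width=11, slack=0)
Line 2: ['go', 'low'] (min_width=6, slack=5)
Line 3: ['quickly'] (min_width=7, slack=4)
Line 4: ['frog', 'no', 'I'] (min_width=9, slack=2)
Line 5: ['night'] (min_width=5, slack=6)
Line 6: ['orange', 'we'] (min_width=9, slack=2)
Line 7: ['telescope'] (min_width=9, slack=2)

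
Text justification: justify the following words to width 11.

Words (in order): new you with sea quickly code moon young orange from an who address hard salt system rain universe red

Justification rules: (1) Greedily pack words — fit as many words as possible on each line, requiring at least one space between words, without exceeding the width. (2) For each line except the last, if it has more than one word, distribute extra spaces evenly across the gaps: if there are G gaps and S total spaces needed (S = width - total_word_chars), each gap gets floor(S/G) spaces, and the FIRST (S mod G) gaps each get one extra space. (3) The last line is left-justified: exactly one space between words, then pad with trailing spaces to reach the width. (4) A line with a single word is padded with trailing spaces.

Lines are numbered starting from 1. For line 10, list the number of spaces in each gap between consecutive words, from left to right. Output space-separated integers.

Answer: 1

Derivation:
Line 1: ['new', 'you'] (min_width=7, slack=4)
Line 2: ['with', 'sea'] (min_width=8, slack=3)
Line 3: ['quickly'] (min_width=7, slack=4)
Line 4: ['code', 'moon'] (min_width=9, slack=2)
Line 5: ['young'] (min_width=5, slack=6)
Line 6: ['orange', 'from'] (min_width=11, slack=0)
Line 7: ['an', 'who'] (min_width=6, slack=5)
Line 8: ['address'] (min_width=7, slack=4)
Line 9: ['hard', 'salt'] (min_width=9, slack=2)
Line 10: ['system', 'rain'] (min_width=11, slack=0)
Line 11: ['universe'] (min_width=8, slack=3)
Line 12: ['red'] (min_width=3, slack=8)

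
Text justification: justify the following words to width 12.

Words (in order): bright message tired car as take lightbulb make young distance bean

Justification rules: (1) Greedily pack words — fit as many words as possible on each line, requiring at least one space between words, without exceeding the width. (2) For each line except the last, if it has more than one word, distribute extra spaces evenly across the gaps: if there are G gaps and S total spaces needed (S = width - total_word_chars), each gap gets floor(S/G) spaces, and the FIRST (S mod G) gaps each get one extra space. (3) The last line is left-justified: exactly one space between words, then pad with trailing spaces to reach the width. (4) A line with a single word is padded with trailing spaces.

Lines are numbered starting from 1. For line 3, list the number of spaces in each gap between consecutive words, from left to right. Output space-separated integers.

Line 1: ['bright'] (min_width=6, slack=6)
Line 2: ['message'] (min_width=7, slack=5)
Line 3: ['tired', 'car', 'as'] (min_width=12, slack=0)
Line 4: ['take'] (min_width=4, slack=8)
Line 5: ['lightbulb'] (min_width=9, slack=3)
Line 6: ['make', 'young'] (min_width=10, slack=2)
Line 7: ['distance'] (min_width=8, slack=4)
Line 8: ['bean'] (min_width=4, slack=8)

Answer: 1 1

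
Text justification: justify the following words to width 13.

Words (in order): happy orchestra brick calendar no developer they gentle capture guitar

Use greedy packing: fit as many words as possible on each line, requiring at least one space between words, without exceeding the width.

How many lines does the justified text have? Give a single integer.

Answer: 8

Derivation:
Line 1: ['happy'] (min_width=5, slack=8)
Line 2: ['orchestra'] (min_width=9, slack=4)
Line 3: ['brick'] (min_width=5, slack=8)
Line 4: ['calendar', 'no'] (min_width=11, slack=2)
Line 5: ['developer'] (min_width=9, slack=4)
Line 6: ['they', 'gentle'] (min_width=11, slack=2)
Line 7: ['capture'] (min_width=7, slack=6)
Line 8: ['guitar'] (min_width=6, slack=7)
Total lines: 8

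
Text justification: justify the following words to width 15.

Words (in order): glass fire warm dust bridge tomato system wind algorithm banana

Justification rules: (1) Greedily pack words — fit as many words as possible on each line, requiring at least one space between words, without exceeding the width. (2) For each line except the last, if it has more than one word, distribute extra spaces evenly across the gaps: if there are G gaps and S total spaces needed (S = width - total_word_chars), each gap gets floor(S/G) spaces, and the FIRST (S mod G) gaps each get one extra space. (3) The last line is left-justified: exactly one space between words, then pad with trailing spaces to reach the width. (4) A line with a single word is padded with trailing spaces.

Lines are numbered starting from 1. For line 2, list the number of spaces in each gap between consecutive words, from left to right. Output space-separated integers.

Line 1: ['glass', 'fire', 'warm'] (min_width=15, slack=0)
Line 2: ['dust', 'bridge'] (min_width=11, slack=4)
Line 3: ['tomato', 'system'] (min_width=13, slack=2)
Line 4: ['wind', 'algorithm'] (min_width=14, slack=1)
Line 5: ['banana'] (min_width=6, slack=9)

Answer: 5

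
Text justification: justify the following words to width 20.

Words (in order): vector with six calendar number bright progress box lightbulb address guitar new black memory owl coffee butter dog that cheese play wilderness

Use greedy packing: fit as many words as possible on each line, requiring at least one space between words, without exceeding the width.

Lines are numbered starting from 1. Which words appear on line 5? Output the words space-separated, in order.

Answer: guitar new black

Derivation:
Line 1: ['vector', 'with', 'six'] (min_width=15, slack=5)
Line 2: ['calendar', 'number'] (min_width=15, slack=5)
Line 3: ['bright', 'progress', 'box'] (min_width=19, slack=1)
Line 4: ['lightbulb', 'address'] (min_width=17, slack=3)
Line 5: ['guitar', 'new', 'black'] (min_width=16, slack=4)
Line 6: ['memory', 'owl', 'coffee'] (min_width=17, slack=3)
Line 7: ['butter', 'dog', 'that'] (min_width=15, slack=5)
Line 8: ['cheese', 'play'] (min_width=11, slack=9)
Line 9: ['wilderness'] (min_width=10, slack=10)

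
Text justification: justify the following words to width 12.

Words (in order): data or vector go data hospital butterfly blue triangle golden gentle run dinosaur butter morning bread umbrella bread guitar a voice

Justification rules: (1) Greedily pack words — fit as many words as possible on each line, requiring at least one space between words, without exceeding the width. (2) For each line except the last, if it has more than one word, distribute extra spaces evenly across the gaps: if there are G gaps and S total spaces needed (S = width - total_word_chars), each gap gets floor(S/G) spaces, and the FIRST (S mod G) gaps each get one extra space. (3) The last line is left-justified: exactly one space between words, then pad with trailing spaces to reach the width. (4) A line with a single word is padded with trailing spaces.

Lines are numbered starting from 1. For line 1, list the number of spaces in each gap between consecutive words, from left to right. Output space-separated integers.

Line 1: ['data', 'or'] (min_width=7, slack=5)
Line 2: ['vector', 'go'] (min_width=9, slack=3)
Line 3: ['data'] (min_width=4, slack=8)
Line 4: ['hospital'] (min_width=8, slack=4)
Line 5: ['butterfly'] (min_width=9, slack=3)
Line 6: ['blue'] (min_width=4, slack=8)
Line 7: ['triangle'] (min_width=8, slack=4)
Line 8: ['golden'] (min_width=6, slack=6)
Line 9: ['gentle', 'run'] (min_width=10, slack=2)
Line 10: ['dinosaur'] (min_width=8, slack=4)
Line 11: ['butter'] (min_width=6, slack=6)
Line 12: ['morning'] (min_width=7, slack=5)
Line 13: ['bread'] (min_width=5, slack=7)
Line 14: ['umbrella'] (min_width=8, slack=4)
Line 15: ['bread', 'guitar'] (min_width=12, slack=0)
Line 16: ['a', 'voice'] (min_width=7, slack=5)

Answer: 6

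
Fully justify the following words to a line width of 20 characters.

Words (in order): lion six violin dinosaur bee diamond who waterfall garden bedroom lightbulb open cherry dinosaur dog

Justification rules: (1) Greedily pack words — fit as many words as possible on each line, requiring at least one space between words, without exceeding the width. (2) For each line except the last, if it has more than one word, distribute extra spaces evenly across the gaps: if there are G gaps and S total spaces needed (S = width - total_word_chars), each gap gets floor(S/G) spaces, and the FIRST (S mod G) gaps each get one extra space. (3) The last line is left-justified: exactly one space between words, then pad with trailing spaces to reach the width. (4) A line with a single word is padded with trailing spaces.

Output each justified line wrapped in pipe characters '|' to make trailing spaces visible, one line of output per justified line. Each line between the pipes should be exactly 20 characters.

Line 1: ['lion', 'six', 'violin'] (min_width=15, slack=5)
Line 2: ['dinosaur', 'bee', 'diamond'] (min_width=20, slack=0)
Line 3: ['who', 'waterfall', 'garden'] (min_width=20, slack=0)
Line 4: ['bedroom', 'lightbulb'] (min_width=17, slack=3)
Line 5: ['open', 'cherry', 'dinosaur'] (min_width=20, slack=0)
Line 6: ['dog'] (min_width=3, slack=17)

Answer: |lion    six   violin|
|dinosaur bee diamond|
|who waterfall garden|
|bedroom    lightbulb|
|open cherry dinosaur|
|dog                 |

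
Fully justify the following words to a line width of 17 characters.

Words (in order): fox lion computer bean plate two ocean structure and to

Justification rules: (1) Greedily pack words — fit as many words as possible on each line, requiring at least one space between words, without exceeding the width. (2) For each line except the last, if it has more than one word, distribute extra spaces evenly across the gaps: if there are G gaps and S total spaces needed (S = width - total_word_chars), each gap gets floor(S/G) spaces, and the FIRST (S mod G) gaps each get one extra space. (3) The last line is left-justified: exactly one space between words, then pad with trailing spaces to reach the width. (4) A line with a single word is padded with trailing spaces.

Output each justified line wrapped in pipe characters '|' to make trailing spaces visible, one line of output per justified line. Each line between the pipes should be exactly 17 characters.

Answer: |fox lion computer|
|bean   plate  two|
|ocean   structure|
|and to           |

Derivation:
Line 1: ['fox', 'lion', 'computer'] (min_width=17, slack=0)
Line 2: ['bean', 'plate', 'two'] (min_width=14, slack=3)
Line 3: ['ocean', 'structure'] (min_width=15, slack=2)
Line 4: ['and', 'to'] (min_width=6, slack=11)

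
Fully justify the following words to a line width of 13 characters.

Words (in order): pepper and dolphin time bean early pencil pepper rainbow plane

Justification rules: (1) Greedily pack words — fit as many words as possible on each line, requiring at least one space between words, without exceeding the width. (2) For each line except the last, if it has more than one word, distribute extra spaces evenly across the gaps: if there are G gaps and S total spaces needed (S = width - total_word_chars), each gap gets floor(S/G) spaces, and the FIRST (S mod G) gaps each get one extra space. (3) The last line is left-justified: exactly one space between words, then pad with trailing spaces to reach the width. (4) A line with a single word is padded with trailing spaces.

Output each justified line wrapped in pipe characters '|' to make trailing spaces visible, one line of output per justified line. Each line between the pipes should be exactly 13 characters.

Line 1: ['pepper', 'and'] (min_width=10, slack=3)
Line 2: ['dolphin', 'time'] (min_width=12, slack=1)
Line 3: ['bean', 'early'] (min_width=10, slack=3)
Line 4: ['pencil', 'pepper'] (min_width=13, slack=0)
Line 5: ['rainbow', 'plane'] (min_width=13, slack=0)

Answer: |pepper    and|
|dolphin  time|
|bean    early|
|pencil pepper|
|rainbow plane|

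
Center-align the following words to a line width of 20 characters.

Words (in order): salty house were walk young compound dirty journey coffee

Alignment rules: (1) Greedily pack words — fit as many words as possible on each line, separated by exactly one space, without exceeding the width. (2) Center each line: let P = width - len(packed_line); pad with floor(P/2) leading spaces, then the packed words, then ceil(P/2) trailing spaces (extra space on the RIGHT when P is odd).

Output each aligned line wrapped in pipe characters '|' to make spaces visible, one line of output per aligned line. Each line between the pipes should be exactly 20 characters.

Line 1: ['salty', 'house', 'were'] (min_width=16, slack=4)
Line 2: ['walk', 'young', 'compound'] (min_width=19, slack=1)
Line 3: ['dirty', 'journey', 'coffee'] (min_width=20, slack=0)

Answer: |  salty house were  |
|walk young compound |
|dirty journey coffee|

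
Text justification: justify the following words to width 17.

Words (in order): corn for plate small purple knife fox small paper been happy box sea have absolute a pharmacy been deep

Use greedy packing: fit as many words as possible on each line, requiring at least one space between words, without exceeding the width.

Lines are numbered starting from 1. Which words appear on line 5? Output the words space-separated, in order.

Answer: box sea have

Derivation:
Line 1: ['corn', 'for', 'plate'] (min_width=14, slack=3)
Line 2: ['small', 'purple'] (min_width=12, slack=5)
Line 3: ['knife', 'fox', 'small'] (min_width=15, slack=2)
Line 4: ['paper', 'been', 'happy'] (min_width=16, slack=1)
Line 5: ['box', 'sea', 'have'] (min_width=12, slack=5)
Line 6: ['absolute', 'a'] (min_width=10, slack=7)
Line 7: ['pharmacy', 'been'] (min_width=13, slack=4)
Line 8: ['deep'] (min_width=4, slack=13)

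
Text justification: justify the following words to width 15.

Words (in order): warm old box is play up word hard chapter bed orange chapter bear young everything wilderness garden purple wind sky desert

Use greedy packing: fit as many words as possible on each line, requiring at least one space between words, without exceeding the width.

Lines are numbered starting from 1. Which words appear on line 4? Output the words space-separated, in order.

Line 1: ['warm', 'old', 'box', 'is'] (min_width=15, slack=0)
Line 2: ['play', 'up', 'word'] (min_width=12, slack=3)
Line 3: ['hard', 'chapter'] (min_width=12, slack=3)
Line 4: ['bed', 'orange'] (min_width=10, slack=5)
Line 5: ['chapter', 'bear'] (min_width=12, slack=3)
Line 6: ['young'] (min_width=5, slack=10)
Line 7: ['everything'] (min_width=10, slack=5)
Line 8: ['wilderness'] (min_width=10, slack=5)
Line 9: ['garden', 'purple'] (min_width=13, slack=2)
Line 10: ['wind', 'sky', 'desert'] (min_width=15, slack=0)

Answer: bed orange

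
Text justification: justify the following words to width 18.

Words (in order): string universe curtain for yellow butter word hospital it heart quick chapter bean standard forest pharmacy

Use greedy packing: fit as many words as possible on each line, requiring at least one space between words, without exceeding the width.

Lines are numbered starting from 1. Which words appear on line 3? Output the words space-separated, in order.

Line 1: ['string', 'universe'] (min_width=15, slack=3)
Line 2: ['curtain', 'for', 'yellow'] (min_width=18, slack=0)
Line 3: ['butter', 'word'] (min_width=11, slack=7)
Line 4: ['hospital', 'it', 'heart'] (min_width=17, slack=1)
Line 5: ['quick', 'chapter', 'bean'] (min_width=18, slack=0)
Line 6: ['standard', 'forest'] (min_width=15, slack=3)
Line 7: ['pharmacy'] (min_width=8, slack=10)

Answer: butter word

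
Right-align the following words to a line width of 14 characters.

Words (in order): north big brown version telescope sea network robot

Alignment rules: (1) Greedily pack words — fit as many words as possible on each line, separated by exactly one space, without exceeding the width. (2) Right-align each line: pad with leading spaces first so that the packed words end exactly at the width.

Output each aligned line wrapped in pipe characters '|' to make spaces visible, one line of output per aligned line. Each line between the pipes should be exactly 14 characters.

Answer: |     north big|
| brown version|
| telescope sea|
| network robot|

Derivation:
Line 1: ['north', 'big'] (min_width=9, slack=5)
Line 2: ['brown', 'version'] (min_width=13, slack=1)
Line 3: ['telescope', 'sea'] (min_width=13, slack=1)
Line 4: ['network', 'robot'] (min_width=13, slack=1)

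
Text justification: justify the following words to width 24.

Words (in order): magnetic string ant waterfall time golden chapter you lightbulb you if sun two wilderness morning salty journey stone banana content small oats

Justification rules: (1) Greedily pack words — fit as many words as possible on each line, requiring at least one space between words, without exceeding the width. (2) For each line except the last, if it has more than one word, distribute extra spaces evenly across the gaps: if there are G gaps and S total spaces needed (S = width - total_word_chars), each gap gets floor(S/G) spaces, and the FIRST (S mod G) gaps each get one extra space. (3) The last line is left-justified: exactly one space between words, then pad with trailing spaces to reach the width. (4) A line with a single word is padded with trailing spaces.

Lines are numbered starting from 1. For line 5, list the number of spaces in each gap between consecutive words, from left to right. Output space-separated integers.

Line 1: ['magnetic', 'string', 'ant'] (min_width=19, slack=5)
Line 2: ['waterfall', 'time', 'golden'] (min_width=21, slack=3)
Line 3: ['chapter', 'you', 'lightbulb'] (min_width=21, slack=3)
Line 4: ['you', 'if', 'sun', 'two'] (min_width=14, slack=10)
Line 5: ['wilderness', 'morning', 'salty'] (min_width=24, slack=0)
Line 6: ['journey', 'stone', 'banana'] (min_width=20, slack=4)
Line 7: ['content', 'small', 'oats'] (min_width=18, slack=6)

Answer: 1 1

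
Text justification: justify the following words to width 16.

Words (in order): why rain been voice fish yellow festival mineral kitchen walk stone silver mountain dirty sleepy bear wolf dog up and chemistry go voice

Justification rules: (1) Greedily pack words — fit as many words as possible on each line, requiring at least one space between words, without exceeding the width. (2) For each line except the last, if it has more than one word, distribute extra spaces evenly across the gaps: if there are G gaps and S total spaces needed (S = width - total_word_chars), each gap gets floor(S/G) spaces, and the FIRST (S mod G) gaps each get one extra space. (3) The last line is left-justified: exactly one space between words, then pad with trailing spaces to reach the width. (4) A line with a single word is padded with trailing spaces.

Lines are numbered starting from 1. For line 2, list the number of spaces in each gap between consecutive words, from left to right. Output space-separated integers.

Line 1: ['why', 'rain', 'been'] (min_width=13, slack=3)
Line 2: ['voice', 'fish'] (min_width=10, slack=6)
Line 3: ['yellow', 'festival'] (min_width=15, slack=1)
Line 4: ['mineral', 'kitchen'] (min_width=15, slack=1)
Line 5: ['walk', 'stone'] (min_width=10, slack=6)
Line 6: ['silver', 'mountain'] (min_width=15, slack=1)
Line 7: ['dirty', 'sleepy'] (min_width=12, slack=4)
Line 8: ['bear', 'wolf', 'dog', 'up'] (min_width=16, slack=0)
Line 9: ['and', 'chemistry', 'go'] (min_width=16, slack=0)
Line 10: ['voice'] (min_width=5, slack=11)

Answer: 7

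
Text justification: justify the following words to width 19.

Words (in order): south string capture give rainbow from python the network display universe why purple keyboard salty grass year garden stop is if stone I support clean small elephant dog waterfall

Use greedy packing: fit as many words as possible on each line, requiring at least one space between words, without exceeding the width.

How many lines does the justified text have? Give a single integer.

Answer: 11

Derivation:
Line 1: ['south', 'string'] (min_width=12, slack=7)
Line 2: ['capture', 'give'] (min_width=12, slack=7)
Line 3: ['rainbow', 'from', 'python'] (min_width=19, slack=0)
Line 4: ['the', 'network', 'display'] (min_width=19, slack=0)
Line 5: ['universe', 'why', 'purple'] (min_width=19, slack=0)
Line 6: ['keyboard', 'salty'] (min_width=14, slack=5)
Line 7: ['grass', 'year', 'garden'] (min_width=17, slack=2)
Line 8: ['stop', 'is', 'if', 'stone', 'I'] (min_width=18, slack=1)
Line 9: ['support', 'clean', 'small'] (min_width=19, slack=0)
Line 10: ['elephant', 'dog'] (min_width=12, slack=7)
Line 11: ['waterfall'] (min_width=9, slack=10)
Total lines: 11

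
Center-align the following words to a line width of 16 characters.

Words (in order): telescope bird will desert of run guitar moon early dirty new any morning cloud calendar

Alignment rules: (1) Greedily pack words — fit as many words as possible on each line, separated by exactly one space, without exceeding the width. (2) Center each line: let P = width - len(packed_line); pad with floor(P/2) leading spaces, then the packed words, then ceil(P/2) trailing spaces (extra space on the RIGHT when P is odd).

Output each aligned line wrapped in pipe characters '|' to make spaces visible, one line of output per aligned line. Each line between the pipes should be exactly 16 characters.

Line 1: ['telescope', 'bird'] (min_width=14, slack=2)
Line 2: ['will', 'desert', 'of'] (min_width=14, slack=2)
Line 3: ['run', 'guitar', 'moon'] (min_width=15, slack=1)
Line 4: ['early', 'dirty', 'new'] (min_width=15, slack=1)
Line 5: ['any', 'morning'] (min_width=11, slack=5)
Line 6: ['cloud', 'calendar'] (min_width=14, slack=2)

Answer: | telescope bird |
| will desert of |
|run guitar moon |
|early dirty new |
|  any morning   |
| cloud calendar |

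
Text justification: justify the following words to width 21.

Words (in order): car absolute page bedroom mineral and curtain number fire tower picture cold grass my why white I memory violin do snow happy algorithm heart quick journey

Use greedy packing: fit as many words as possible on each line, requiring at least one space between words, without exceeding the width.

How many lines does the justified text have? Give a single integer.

Line 1: ['car', 'absolute', 'page'] (min_width=17, slack=4)
Line 2: ['bedroom', 'mineral', 'and'] (min_width=19, slack=2)
Line 3: ['curtain', 'number', 'fire'] (min_width=19, slack=2)
Line 4: ['tower', 'picture', 'cold'] (min_width=18, slack=3)
Line 5: ['grass', 'my', 'why', 'white', 'I'] (min_width=20, slack=1)
Line 6: ['memory', 'violin', 'do', 'snow'] (min_width=21, slack=0)
Line 7: ['happy', 'algorithm', 'heart'] (min_width=21, slack=0)
Line 8: ['quick', 'journey'] (min_width=13, slack=8)
Total lines: 8

Answer: 8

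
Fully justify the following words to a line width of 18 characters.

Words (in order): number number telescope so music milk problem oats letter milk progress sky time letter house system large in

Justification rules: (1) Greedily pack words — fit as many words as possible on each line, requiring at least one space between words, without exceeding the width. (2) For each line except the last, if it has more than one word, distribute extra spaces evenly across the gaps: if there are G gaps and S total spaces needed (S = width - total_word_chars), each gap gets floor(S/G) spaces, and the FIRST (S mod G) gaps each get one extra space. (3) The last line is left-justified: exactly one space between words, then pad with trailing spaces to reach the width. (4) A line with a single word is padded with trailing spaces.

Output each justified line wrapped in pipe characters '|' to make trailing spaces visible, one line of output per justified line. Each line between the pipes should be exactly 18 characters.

Line 1: ['number', 'number'] (min_width=13, slack=5)
Line 2: ['telescope', 'so', 'music'] (min_width=18, slack=0)
Line 3: ['milk', 'problem', 'oats'] (min_width=17, slack=1)
Line 4: ['letter', 'milk'] (min_width=11, slack=7)
Line 5: ['progress', 'sky', 'time'] (min_width=17, slack=1)
Line 6: ['letter', 'house'] (min_width=12, slack=6)
Line 7: ['system', 'large', 'in'] (min_width=15, slack=3)

Answer: |number      number|
|telescope so music|
|milk  problem oats|
|letter        milk|
|progress  sky time|
|letter       house|
|system large in   |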